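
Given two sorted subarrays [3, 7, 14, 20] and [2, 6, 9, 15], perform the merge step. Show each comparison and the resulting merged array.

Merging process:

Compare 3 vs 2: take 2 from right. Merged: [2]
Compare 3 vs 6: take 3 from left. Merged: [2, 3]
Compare 7 vs 6: take 6 from right. Merged: [2, 3, 6]
Compare 7 vs 9: take 7 from left. Merged: [2, 3, 6, 7]
Compare 14 vs 9: take 9 from right. Merged: [2, 3, 6, 7, 9]
Compare 14 vs 15: take 14 from left. Merged: [2, 3, 6, 7, 9, 14]
Compare 20 vs 15: take 15 from right. Merged: [2, 3, 6, 7, 9, 14, 15]
Append remaining from left: [20]. Merged: [2, 3, 6, 7, 9, 14, 15, 20]

Final merged array: [2, 3, 6, 7, 9, 14, 15, 20]
Total comparisons: 7

The merged array is [2, 3, 6, 7, 9, 14, 15, 20], requiring 7 comparisons. The merge step runs in O(n) time where n is the total number of elements.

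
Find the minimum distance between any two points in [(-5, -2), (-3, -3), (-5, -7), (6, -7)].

Computing all pairwise distances among 4 points:

d((-5, -2), (-3, -3)) = 2.2361 <-- minimum
d((-5, -2), (-5, -7)) = 5.0
d((-5, -2), (6, -7)) = 12.083
d((-3, -3), (-5, -7)) = 4.4721
d((-3, -3), (6, -7)) = 9.8489
d((-5, -7), (6, -7)) = 11.0

Closest pair: (-5, -2) and (-3, -3) with distance 2.2361

The closest pair is (-5, -2) and (-3, -3) with Euclidean distance 2.2361. For 4 points, brute-force pairwise comparison is shown above. For large n, the divide-and-conquer algorithm (sort by x, recurse on halves, check the dividing strip) achieves O(n log n).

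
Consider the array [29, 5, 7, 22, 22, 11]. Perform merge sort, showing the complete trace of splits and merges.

Merge sort trace:

Split: [29, 5, 7, 22, 22, 11] -> [29, 5, 7] and [22, 22, 11]
  Split: [29, 5, 7] -> [29] and [5, 7]
    Split: [5, 7] -> [5] and [7]
    Merge: [5] + [7] -> [5, 7]
  Merge: [29] + [5, 7] -> [5, 7, 29]
  Split: [22, 22, 11] -> [22] and [22, 11]
    Split: [22, 11] -> [22] and [11]
    Merge: [22] + [11] -> [11, 22]
  Merge: [22] + [11, 22] -> [11, 22, 22]
Merge: [5, 7, 29] + [11, 22, 22] -> [5, 7, 11, 22, 22, 29]

Final sorted array: [5, 7, 11, 22, 22, 29]

The merge sort proceeds by recursively splitting the array and merging sorted halves.
After all merges, the sorted array is [5, 7, 11, 22, 22, 29].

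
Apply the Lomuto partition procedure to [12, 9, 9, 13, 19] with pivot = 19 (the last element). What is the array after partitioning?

Lomuto partition with pivot = 19:

Initial array: [12, 9, 9, 13, 19]

arr[0]=12 <= 19: swap with position 0, array becomes [12, 9, 9, 13, 19]
arr[1]=9 <= 19: swap with position 1, array becomes [12, 9, 9, 13, 19]
arr[2]=9 <= 19: swap with position 2, array becomes [12, 9, 9, 13, 19]
arr[3]=13 <= 19: swap with position 3, array becomes [12, 9, 9, 13, 19]

Place pivot at position 4: [12, 9, 9, 13, 19]
Pivot position: 4

After partitioning with pivot 19, the array becomes [12, 9, 9, 13, 19]. The pivot is placed at index 4. All elements to the left of the pivot are <= 19, and all elements to the right are > 19.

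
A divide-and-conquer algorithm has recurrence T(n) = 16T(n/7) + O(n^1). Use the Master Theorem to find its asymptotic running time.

Master Theorem for T(n) = 16T(n/7) + O(n^1):

a = 16, b = 7, c = 1
log_b(a) = log_7(16) = 1.4248

Case 1: c = 1 < log_7(16) = 1.4248
T(n) = O(n^(log_7 16))

For T(n) = 16T(n/7) + O(n^1): log_7(16) = 1.4248. This is Case 1 of the Master Theorem (c < log_b(a), work dominated by leaves), giving O(n^(log_7 16)).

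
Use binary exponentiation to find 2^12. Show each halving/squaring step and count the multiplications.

Computing 2^12 by squaring (build up from 2^1; each line after the first costs one multiplication):

2^1 = 2
2^2 = (2^1)^2 = 2^2 = 4
2^3 = 2 * 2^2 = 2 * 4 = 8
2^6 = (2^3)^2 = 8^2 = 64
2^12 = (2^6)^2 = 64^2 = 4096

Result: 4096
Multiplications needed: 4 (4 lines after 2^1)

2^12 = 4096. Using exponentiation by squaring, this requires 4 multiplications. The key idea: if the exponent is even, square the half-power; if odd, multiply by the base once.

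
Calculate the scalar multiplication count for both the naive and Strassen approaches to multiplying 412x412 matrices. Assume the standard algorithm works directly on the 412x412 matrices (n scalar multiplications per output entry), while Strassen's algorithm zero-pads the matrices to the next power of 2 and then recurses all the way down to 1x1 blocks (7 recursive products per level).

Matrix multiplication for 412x412 matrices:

Strassen's algorithm requires power-of-2 dimensions. Pad 412x412 to 512x512 (next power of 2).

Standard algorithm: 412^3 = 69934528 multiplications
Strassen's algorithm: 7^(log2(512)) = 7^9 = 40353607 multiplications
Savings: 69934528 - 40353607 = 29580921 multiplications

Standard: 69934528 multiplications (412^3). Strassen: 40353607 multiplications (7^9, after padding to 512x512). Strassen reduces 8 recursive multiplications to 7 at each level.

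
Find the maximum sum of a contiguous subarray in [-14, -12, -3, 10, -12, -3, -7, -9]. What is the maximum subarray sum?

Using Kadane's algorithm on [-14, -12, -3, 10, -12, -3, -7, -9]:

Scanning through the array:
Position 1 (value -12): max_ending_here = -12, max_so_far = -12
Position 2 (value -3): max_ending_here = -3, max_so_far = -3
Position 3 (value 10): max_ending_here = 10, max_so_far = 10
Position 4 (value -12): max_ending_here = -2, max_so_far = 10
Position 5 (value -3): max_ending_here = -3, max_so_far = 10
Position 6 (value -7): max_ending_here = -7, max_so_far = 10
Position 7 (value -9): max_ending_here = -9, max_so_far = 10

Maximum subarray: [10]
Maximum sum: 10

The maximum subarray is [10] with sum 10. This subarray runs from index 3 to index 3.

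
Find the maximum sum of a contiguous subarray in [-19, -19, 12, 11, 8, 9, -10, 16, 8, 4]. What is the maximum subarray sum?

Using Kadane's algorithm on [-19, -19, 12, 11, 8, 9, -10, 16, 8, 4]:

Scanning through the array:
Position 1 (value -19): max_ending_here = -19, max_so_far = -19
Position 2 (value 12): max_ending_here = 12, max_so_far = 12
Position 3 (value 11): max_ending_here = 23, max_so_far = 23
Position 4 (value 8): max_ending_here = 31, max_so_far = 31
Position 5 (value 9): max_ending_here = 40, max_so_far = 40
Position 6 (value -10): max_ending_here = 30, max_so_far = 40
Position 7 (value 16): max_ending_here = 46, max_so_far = 46
Position 8 (value 8): max_ending_here = 54, max_so_far = 54
Position 9 (value 4): max_ending_here = 58, max_so_far = 58

Maximum subarray: [12, 11, 8, 9, -10, 16, 8, 4]
Maximum sum: 58

The maximum subarray is [12, 11, 8, 9, -10, 16, 8, 4] with sum 58. This subarray runs from index 2 to index 9.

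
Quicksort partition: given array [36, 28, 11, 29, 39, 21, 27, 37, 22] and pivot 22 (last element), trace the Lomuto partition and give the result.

Lomuto partition with pivot = 22:

Initial array: [36, 28, 11, 29, 39, 21, 27, 37, 22]

arr[0]=36 > 22: no swap
arr[1]=28 > 22: no swap
arr[2]=11 <= 22: swap with position 0, array becomes [11, 28, 36, 29, 39, 21, 27, 37, 22]
arr[3]=29 > 22: no swap
arr[4]=39 > 22: no swap
arr[5]=21 <= 22: swap with position 1, array becomes [11, 21, 36, 29, 39, 28, 27, 37, 22]
arr[6]=27 > 22: no swap
arr[7]=37 > 22: no swap

Place pivot at position 2: [11, 21, 22, 29, 39, 28, 27, 37, 36]
Pivot position: 2

After partitioning with pivot 22, the array becomes [11, 21, 22, 29, 39, 28, 27, 37, 36]. The pivot is placed at index 2. All elements to the left of the pivot are <= 22, and all elements to the right are > 22.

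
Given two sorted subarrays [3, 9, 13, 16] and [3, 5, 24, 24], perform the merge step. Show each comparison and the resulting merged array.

Merging process:

Compare 3 vs 3: take 3 from left. Merged: [3]
Compare 9 vs 3: take 3 from right. Merged: [3, 3]
Compare 9 vs 5: take 5 from right. Merged: [3, 3, 5]
Compare 9 vs 24: take 9 from left. Merged: [3, 3, 5, 9]
Compare 13 vs 24: take 13 from left. Merged: [3, 3, 5, 9, 13]
Compare 16 vs 24: take 16 from left. Merged: [3, 3, 5, 9, 13, 16]
Append remaining from right: [24, 24]. Merged: [3, 3, 5, 9, 13, 16, 24, 24]

Final merged array: [3, 3, 5, 9, 13, 16, 24, 24]
Total comparisons: 6

The merged array is [3, 3, 5, 9, 13, 16, 24, 24], requiring 6 comparisons. The merge step runs in O(n) time where n is the total number of elements.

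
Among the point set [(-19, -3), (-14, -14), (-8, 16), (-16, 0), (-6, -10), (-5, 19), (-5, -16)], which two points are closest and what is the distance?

Computing all pairwise distances among 7 points:

d((-19, -3), (-14, -14)) = 12.083
d((-19, -3), (-8, 16)) = 21.9545
d((-19, -3), (-16, 0)) = 4.2426 <-- minimum
d((-19, -3), (-6, -10)) = 14.7648
d((-19, -3), (-5, 19)) = 26.0768
d((-19, -3), (-5, -16)) = 19.105
d((-14, -14), (-8, 16)) = 30.5941
d((-14, -14), (-16, 0)) = 14.1421
d((-14, -14), (-6, -10)) = 8.9443
d((-14, -14), (-5, 19)) = 34.2053
d((-14, -14), (-5, -16)) = 9.2195
d((-8, 16), (-16, 0)) = 17.8885
d((-8, 16), (-6, -10)) = 26.0768
d((-8, 16), (-5, 19)) = 4.2426 <-- minimum
d((-8, 16), (-5, -16)) = 32.1403
d((-16, 0), (-6, -10)) = 14.1421
d((-16, 0), (-5, 19)) = 21.9545
d((-16, 0), (-5, -16)) = 19.4165
d((-6, -10), (-5, 19)) = 29.0172
d((-6, -10), (-5, -16)) = 6.0828
d((-5, 19), (-5, -16)) = 35.0

Minimum distance: 4.2426 (tie among 2 pairs: (-19, -3) and (-16, 0); (-8, 16) and (-5, 19))

The minimum Euclidean distance is 4.2426. There is a tie: 2 pairs achieve this minimum — (-19, -3) and (-16, 0); (-8, 16) and (-5, 19). Any of these is a valid closest pair. For 7 points, brute-force pairwise comparison is shown above. For large n, the divide-and-conquer algorithm (sort by x, recurse on halves, check the dividing strip) achieves O(n log n).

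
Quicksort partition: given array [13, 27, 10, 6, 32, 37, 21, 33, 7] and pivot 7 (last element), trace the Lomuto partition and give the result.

Lomuto partition with pivot = 7:

Initial array: [13, 27, 10, 6, 32, 37, 21, 33, 7]

arr[0]=13 > 7: no swap
arr[1]=27 > 7: no swap
arr[2]=10 > 7: no swap
arr[3]=6 <= 7: swap with position 0, array becomes [6, 27, 10, 13, 32, 37, 21, 33, 7]
arr[4]=32 > 7: no swap
arr[5]=37 > 7: no swap
arr[6]=21 > 7: no swap
arr[7]=33 > 7: no swap

Place pivot at position 1: [6, 7, 10, 13, 32, 37, 21, 33, 27]
Pivot position: 1

After partitioning with pivot 7, the array becomes [6, 7, 10, 13, 32, 37, 21, 33, 27]. The pivot is placed at index 1. All elements to the left of the pivot are <= 7, and all elements to the right are > 7.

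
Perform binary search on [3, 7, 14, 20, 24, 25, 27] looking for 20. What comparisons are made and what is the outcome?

Binary search for 20 in [3, 7, 14, 20, 24, 25, 27]:

lo=0, hi=6, mid=3, arr[mid]=20 -> Found target at index 3!

Binary search finds 20 at index 3 after 1 comparisons. The search repeatedly halves the search space by comparing with the middle element.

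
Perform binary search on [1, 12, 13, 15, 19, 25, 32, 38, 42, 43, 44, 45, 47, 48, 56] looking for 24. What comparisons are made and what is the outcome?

Binary search for 24 in [1, 12, 13, 15, 19, 25, 32, 38, 42, 43, 44, 45, 47, 48, 56]:

lo=0, hi=14, mid=7, arr[mid]=38 -> 38 > 24, search left half
lo=0, hi=6, mid=3, arr[mid]=15 -> 15 < 24, search right half
lo=4, hi=6, mid=5, arr[mid]=25 -> 25 > 24, search left half
lo=4, hi=4, mid=4, arr[mid]=19 -> 19 < 24, search right half
lo=5 > hi=4, target 24 not found

Binary search determines that 24 is not in the array after 4 comparisons. The search space was exhausted without finding the target.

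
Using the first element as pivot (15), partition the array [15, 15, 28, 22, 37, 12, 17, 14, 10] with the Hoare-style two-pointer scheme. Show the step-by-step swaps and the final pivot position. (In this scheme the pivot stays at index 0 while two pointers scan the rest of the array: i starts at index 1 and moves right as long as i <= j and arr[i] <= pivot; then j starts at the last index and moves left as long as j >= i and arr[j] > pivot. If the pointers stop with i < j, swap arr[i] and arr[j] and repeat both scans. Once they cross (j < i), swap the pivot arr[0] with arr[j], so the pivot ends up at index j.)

Hoare-style two-pointer partition with pivot = 15:

Initial array: [15, 15, 28, 22, 37, 12, 17, 14, 10]

Pointers start at i = 1, j = 8.
i stops at index 2 (arr[2]=28 > 15), j stops at index 8 (arr[8]=10 <= 15): swap arr[2] and arr[8], array becomes [15, 15, 10, 22, 37, 12, 17, 14, 28]
i stops at index 3 (arr[3]=22 > 15), j stops at index 7 (arr[7]=14 <= 15): swap arr[3] and arr[7], array becomes [15, 15, 10, 14, 37, 12, 17, 22, 28]
i stops at index 4 (arr[4]=37 > 15), j stops at index 5 (arr[5]=12 <= 15): swap arr[4] and arr[5], array becomes [15, 15, 10, 14, 12, 37, 17, 22, 28]
i ends at 5, j ends at 4: the pointers have crossed (j < i), so scanning stops.

Swap pivot arr[0] with arr[4] to place pivot at position 4: [12, 15, 10, 14, 15, 37, 17, 22, 28]
Pivot position: 4

After partitioning with pivot 15, the array becomes [12, 15, 10, 14, 15, 37, 17, 22, 28]. The pivot is placed at index 4. All elements to the left of the pivot are <= 15, and all elements to the right are > 15.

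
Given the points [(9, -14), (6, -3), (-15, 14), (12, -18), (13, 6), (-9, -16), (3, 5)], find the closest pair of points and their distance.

Computing all pairwise distances among 7 points:

d((9, -14), (6, -3)) = 11.4018
d((9, -14), (-15, 14)) = 36.8782
d((9, -14), (12, -18)) = 5.0 <-- minimum
d((9, -14), (13, 6)) = 20.3961
d((9, -14), (-9, -16)) = 18.1108
d((9, -14), (3, 5)) = 19.9249
d((6, -3), (-15, 14)) = 27.0185
d((6, -3), (12, -18)) = 16.1555
d((6, -3), (13, 6)) = 11.4018
d((6, -3), (-9, -16)) = 19.8494
d((6, -3), (3, 5)) = 8.544
d((-15, 14), (12, -18)) = 41.8688
d((-15, 14), (13, 6)) = 29.1204
d((-15, 14), (-9, -16)) = 30.5941
d((-15, 14), (3, 5)) = 20.1246
d((12, -18), (13, 6)) = 24.0208
d((12, -18), (-9, -16)) = 21.095
d((12, -18), (3, 5)) = 24.6982
d((13, 6), (-9, -16)) = 31.1127
d((13, 6), (3, 5)) = 10.0499
d((-9, -16), (3, 5)) = 24.1868

Closest pair: (9, -14) and (12, -18) with distance 5.0

The closest pair is (9, -14) and (12, -18) with Euclidean distance 5.0. For 7 points, brute-force pairwise comparison is shown above. For large n, the divide-and-conquer algorithm (sort by x, recurse on halves, check the dividing strip) achieves O(n log n).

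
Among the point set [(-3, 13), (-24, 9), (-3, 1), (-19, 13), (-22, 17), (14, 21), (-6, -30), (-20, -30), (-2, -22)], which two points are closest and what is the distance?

Computing all pairwise distances among 9 points:

d((-3, 13), (-24, 9)) = 21.3776
d((-3, 13), (-3, 1)) = 12.0
d((-3, 13), (-19, 13)) = 16.0
d((-3, 13), (-22, 17)) = 19.4165
d((-3, 13), (14, 21)) = 18.7883
d((-3, 13), (-6, -30)) = 43.1045
d((-3, 13), (-20, -30)) = 46.2385
d((-3, 13), (-2, -22)) = 35.0143
d((-24, 9), (-3, 1)) = 22.4722
d((-24, 9), (-19, 13)) = 6.4031
d((-24, 9), (-22, 17)) = 8.2462
d((-24, 9), (14, 21)) = 39.8497
d((-24, 9), (-6, -30)) = 42.9535
d((-24, 9), (-20, -30)) = 39.2046
d((-24, 9), (-2, -22)) = 38.0132
d((-3, 1), (-19, 13)) = 20.0
d((-3, 1), (-22, 17)) = 24.8395
d((-3, 1), (14, 21)) = 26.2488
d((-3, 1), (-6, -30)) = 31.1448
d((-3, 1), (-20, -30)) = 35.3553
d((-3, 1), (-2, -22)) = 23.0217
d((-19, 13), (-22, 17)) = 5.0 <-- minimum
d((-19, 13), (14, 21)) = 33.9559
d((-19, 13), (-6, -30)) = 44.9222
d((-19, 13), (-20, -30)) = 43.0116
d((-19, 13), (-2, -22)) = 38.9102
d((-22, 17), (14, 21)) = 36.2215
d((-22, 17), (-6, -30)) = 49.6488
d((-22, 17), (-20, -30)) = 47.0425
d((-22, 17), (-2, -22)) = 43.8292
d((14, 21), (-6, -30)) = 54.7814
d((14, 21), (-20, -30)) = 61.2944
d((14, 21), (-2, -22)) = 45.8803
d((-6, -30), (-20, -30)) = 14.0
d((-6, -30), (-2, -22)) = 8.9443
d((-20, -30), (-2, -22)) = 19.6977

Closest pair: (-19, 13) and (-22, 17) with distance 5.0

The closest pair is (-19, 13) and (-22, 17) with Euclidean distance 5.0. For 9 points, brute-force pairwise comparison is shown above. For large n, the divide-and-conquer algorithm (sort by x, recurse on halves, check the dividing strip) achieves O(n log n).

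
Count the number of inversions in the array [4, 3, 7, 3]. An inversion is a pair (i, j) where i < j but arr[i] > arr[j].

Finding inversions in [4, 3, 7, 3]:

(0, 1): arr[0]=4 > arr[1]=3
(0, 3): arr[0]=4 > arr[3]=3
(2, 3): arr[2]=7 > arr[3]=3

Total inversions: 3

The array has 3 inversion(s): (0,1), (0,3), (2,3). Each pair (i,j) satisfies i < j and arr[i] > arr[j].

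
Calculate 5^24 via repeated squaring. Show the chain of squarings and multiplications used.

Computing 5^24 by squaring (build up from 5^1; each line after the first costs one multiplication):

5^1 = 5
5^2 = (5^1)^2 = 5^2 = 25
5^3 = 5 * 5^2 = 5 * 25 = 125
5^6 = (5^3)^2 = 125^2 = 15625
5^12 = (5^6)^2 = 15625^2 = 244140625
5^24 = (5^12)^2 = 244140625^2 = 59604644775390625

Result: 59604644775390625
Multiplications needed: 5 (5 lines after 5^1)

5^24 = 59604644775390625. Using exponentiation by squaring, this requires 5 multiplications. The key idea: if the exponent is even, square the half-power; if odd, multiply by the base once.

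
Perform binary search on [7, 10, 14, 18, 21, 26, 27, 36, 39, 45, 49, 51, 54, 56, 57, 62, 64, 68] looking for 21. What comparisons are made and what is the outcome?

Binary search for 21 in [7, 10, 14, 18, 21, 26, 27, 36, 39, 45, 49, 51, 54, 56, 57, 62, 64, 68]:

lo=0, hi=17, mid=8, arr[mid]=39 -> 39 > 21, search left half
lo=0, hi=7, mid=3, arr[mid]=18 -> 18 < 21, search right half
lo=4, hi=7, mid=5, arr[mid]=26 -> 26 > 21, search left half
lo=4, hi=4, mid=4, arr[mid]=21 -> Found target at index 4!

Binary search finds 21 at index 4 after 4 comparisons. The search repeatedly halves the search space by comparing with the middle element.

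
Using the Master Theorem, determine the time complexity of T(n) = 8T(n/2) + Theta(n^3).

Master Theorem for T(n) = 8T(n/2) + O(n^3):

a = 8, b = 2, c = 3
log_b(a) = log_2(8) = 3.0000

Case 2: c = 3 = log_2(8) = 3.0000
T(n) = O(n^3 log n) = O(n^3 log n)

For T(n) = 8T(n/2) + O(n^3): log_2(8) = 3.0000. This is Case 2 of the Master Theorem (c = log_b(a), equal work at all levels), giving O(n^3 log n).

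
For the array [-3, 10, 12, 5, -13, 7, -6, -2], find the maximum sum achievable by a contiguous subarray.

Using Kadane's algorithm on [-3, 10, 12, 5, -13, 7, -6, -2]:

Scanning through the array:
Position 1 (value 10): max_ending_here = 10, max_so_far = 10
Position 2 (value 12): max_ending_here = 22, max_so_far = 22
Position 3 (value 5): max_ending_here = 27, max_so_far = 27
Position 4 (value -13): max_ending_here = 14, max_so_far = 27
Position 5 (value 7): max_ending_here = 21, max_so_far = 27
Position 6 (value -6): max_ending_here = 15, max_so_far = 27
Position 7 (value -2): max_ending_here = 13, max_so_far = 27

Maximum subarray: [10, 12, 5]
Maximum sum: 27

The maximum subarray is [10, 12, 5] with sum 27. This subarray runs from index 1 to index 3.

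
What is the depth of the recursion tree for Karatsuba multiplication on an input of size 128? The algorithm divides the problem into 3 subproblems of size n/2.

For divide and conquer with division factor 2:

Problem sizes at each level:
Level 0: 128
Level 1: 64
Level 2: 32
Level 3: 16
Level 4: 8
Level 5: 4
Level 6: 2
Level 7: 1

The root is level 0 and the size-1 base case is level 7 (the tree spans levels 0 through 7, i.e. 8 levels counting the root), so the depth is the number of divisions: log_2(128) = 7

The recursion tree depth is log_2(128) = 7. At each level, the problem size is divided by 2, so it takes 7 divisions to reduce to a base case of size 1. The algorithm makes 3 recursive calls at each level.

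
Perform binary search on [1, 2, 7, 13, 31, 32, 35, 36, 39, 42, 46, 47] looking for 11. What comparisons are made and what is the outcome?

Binary search for 11 in [1, 2, 7, 13, 31, 32, 35, 36, 39, 42, 46, 47]:

lo=0, hi=11, mid=5, arr[mid]=32 -> 32 > 11, search left half
lo=0, hi=4, mid=2, arr[mid]=7 -> 7 < 11, search right half
lo=3, hi=4, mid=3, arr[mid]=13 -> 13 > 11, search left half
lo=3 > hi=2, target 11 not found

Binary search determines that 11 is not in the array after 3 comparisons. The search space was exhausted without finding the target.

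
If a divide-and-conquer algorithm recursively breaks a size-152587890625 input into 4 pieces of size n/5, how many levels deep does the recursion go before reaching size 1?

For divide and conquer with division factor 5:

Problem sizes at each level:
Level 0: 152587890625
Level 1: 30517578125
Level 2: 6103515625
Level 3: 1220703125
Level 4: 244140625
Level 5: 48828125
Level 6: 9765625
Level 7: 1953125
Level 8: 390625
Level 9: 78125
Level 10: 15625
Level 11: 3125
Level 12: 625
Level 13: 125
Level 14: 25
Level 15: 5
Level 16: 1

The root is level 0 and the size-1 base case is level 16 (the tree spans levels 0 through 16, i.e. 17 levels counting the root), so the depth is the number of divisions: log_5(152587890625) = 16

The recursion tree depth is log_5(152587890625) = 16. At each level, the problem size is divided by 5, so it takes 16 divisions to reduce to a base case of size 1. The algorithm makes 4 recursive calls at each level.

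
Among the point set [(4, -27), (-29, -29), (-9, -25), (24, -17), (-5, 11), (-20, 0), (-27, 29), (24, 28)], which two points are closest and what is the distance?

Computing all pairwise distances among 8 points:

d((4, -27), (-29, -29)) = 33.0606
d((4, -27), (-9, -25)) = 13.1529 <-- minimum
d((4, -27), (24, -17)) = 22.3607
d((4, -27), (-5, 11)) = 39.0512
d((4, -27), (-20, 0)) = 36.1248
d((4, -27), (-27, 29)) = 64.0078
d((4, -27), (24, 28)) = 58.5235
d((-29, -29), (-9, -25)) = 20.3961
d((-29, -29), (24, -17)) = 54.3415
d((-29, -29), (-5, 11)) = 46.6476
d((-29, -29), (-20, 0)) = 30.3645
d((-29, -29), (-27, 29)) = 58.0345
d((-29, -29), (24, 28)) = 77.8332
d((-9, -25), (24, -17)) = 33.9559
d((-9, -25), (-5, 11)) = 36.2215
d((-9, -25), (-20, 0)) = 27.313
d((-9, -25), (-27, 29)) = 56.921
d((-9, -25), (24, 28)) = 62.434
d((24, -17), (-5, 11)) = 40.3113
d((24, -17), (-20, 0)) = 47.1699
d((24, -17), (-27, 29)) = 68.6804
d((24, -17), (24, 28)) = 45.0
d((-5, 11), (-20, 0)) = 18.6011
d((-5, 11), (-27, 29)) = 28.4253
d((-5, 11), (24, 28)) = 33.6155
d((-20, 0), (-27, 29)) = 29.8329
d((-20, 0), (24, 28)) = 52.1536
d((-27, 29), (24, 28)) = 51.0098

Closest pair: (4, -27) and (-9, -25) with distance 13.1529

The closest pair is (4, -27) and (-9, -25) with Euclidean distance 13.1529. For 8 points, brute-force pairwise comparison is shown above. For large n, the divide-and-conquer algorithm (sort by x, recurse on halves, check the dividing strip) achieves O(n log n).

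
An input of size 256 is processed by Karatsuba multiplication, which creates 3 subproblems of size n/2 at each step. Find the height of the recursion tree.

For divide and conquer with division factor 2:

Problem sizes at each level:
Level 0: 256
Level 1: 128
Level 2: 64
Level 3: 32
Level 4: 16
Level 5: 8
Level 6: 4
Level 7: 2
Level 8: 1

The root is level 0 and the size-1 base case is level 8 (the tree spans levels 0 through 8, i.e. 9 levels counting the root), so the depth is the number of divisions: log_2(256) = 8

The recursion tree depth is log_2(256) = 8. At each level, the problem size is divided by 2, so it takes 8 divisions to reduce to a base case of size 1. The algorithm makes 3 recursive calls at each level.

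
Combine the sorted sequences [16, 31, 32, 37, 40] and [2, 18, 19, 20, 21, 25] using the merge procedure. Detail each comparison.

Merging process:

Compare 16 vs 2: take 2 from right. Merged: [2]
Compare 16 vs 18: take 16 from left. Merged: [2, 16]
Compare 31 vs 18: take 18 from right. Merged: [2, 16, 18]
Compare 31 vs 19: take 19 from right. Merged: [2, 16, 18, 19]
Compare 31 vs 20: take 20 from right. Merged: [2, 16, 18, 19, 20]
Compare 31 vs 21: take 21 from right. Merged: [2, 16, 18, 19, 20, 21]
Compare 31 vs 25: take 25 from right. Merged: [2, 16, 18, 19, 20, 21, 25]
Append remaining from left: [31, 32, 37, 40]. Merged: [2, 16, 18, 19, 20, 21, 25, 31, 32, 37, 40]

Final merged array: [2, 16, 18, 19, 20, 21, 25, 31, 32, 37, 40]
Total comparisons: 7

The merged array is [2, 16, 18, 19, 20, 21, 25, 31, 32, 37, 40], requiring 7 comparisons. The merge step runs in O(n) time where n is the total number of elements.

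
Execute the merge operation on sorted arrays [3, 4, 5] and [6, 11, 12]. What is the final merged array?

Merging process:

Compare 3 vs 6: take 3 from left. Merged: [3]
Compare 4 vs 6: take 4 from left. Merged: [3, 4]
Compare 5 vs 6: take 5 from left. Merged: [3, 4, 5]
Append remaining from right: [6, 11, 12]. Merged: [3, 4, 5, 6, 11, 12]

Final merged array: [3, 4, 5, 6, 11, 12]
Total comparisons: 3

The merged array is [3, 4, 5, 6, 11, 12], requiring 3 comparisons. The merge step runs in O(n) time where n is the total number of elements.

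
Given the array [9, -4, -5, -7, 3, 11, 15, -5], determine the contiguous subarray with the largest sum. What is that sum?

Using Kadane's algorithm on [9, -4, -5, -7, 3, 11, 15, -5]:

Scanning through the array:
Position 1 (value -4): max_ending_here = 5, max_so_far = 9
Position 2 (value -5): max_ending_here = 0, max_so_far = 9
Position 3 (value -7): max_ending_here = -7, max_so_far = 9
Position 4 (value 3): max_ending_here = 3, max_so_far = 9
Position 5 (value 11): max_ending_here = 14, max_so_far = 14
Position 6 (value 15): max_ending_here = 29, max_so_far = 29
Position 7 (value -5): max_ending_here = 24, max_so_far = 29

Maximum subarray: [3, 11, 15]
Maximum sum: 29

The maximum subarray is [3, 11, 15] with sum 29. This subarray runs from index 4 to index 6.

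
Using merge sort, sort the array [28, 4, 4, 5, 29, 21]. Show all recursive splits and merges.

Merge sort trace:

Split: [28, 4, 4, 5, 29, 21] -> [28, 4, 4] and [5, 29, 21]
  Split: [28, 4, 4] -> [28] and [4, 4]
    Split: [4, 4] -> [4] and [4]
    Merge: [4] + [4] -> [4, 4]
  Merge: [28] + [4, 4] -> [4, 4, 28]
  Split: [5, 29, 21] -> [5] and [29, 21]
    Split: [29, 21] -> [29] and [21]
    Merge: [29] + [21] -> [21, 29]
  Merge: [5] + [21, 29] -> [5, 21, 29]
Merge: [4, 4, 28] + [5, 21, 29] -> [4, 4, 5, 21, 28, 29]

Final sorted array: [4, 4, 5, 21, 28, 29]

The merge sort proceeds by recursively splitting the array and merging sorted halves.
After all merges, the sorted array is [4, 4, 5, 21, 28, 29].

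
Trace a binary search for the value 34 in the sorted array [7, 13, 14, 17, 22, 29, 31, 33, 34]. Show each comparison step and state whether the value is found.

Binary search for 34 in [7, 13, 14, 17, 22, 29, 31, 33, 34]:

lo=0, hi=8, mid=4, arr[mid]=22 -> 22 < 34, search right half
lo=5, hi=8, mid=6, arr[mid]=31 -> 31 < 34, search right half
lo=7, hi=8, mid=7, arr[mid]=33 -> 33 < 34, search right half
lo=8, hi=8, mid=8, arr[mid]=34 -> Found target at index 8!

Binary search finds 34 at index 8 after 4 comparisons. The search repeatedly halves the search space by comparing with the middle element.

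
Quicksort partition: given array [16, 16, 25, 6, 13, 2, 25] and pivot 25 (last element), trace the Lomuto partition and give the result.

Lomuto partition with pivot = 25:

Initial array: [16, 16, 25, 6, 13, 2, 25]

arr[0]=16 <= 25: swap with position 0, array becomes [16, 16, 25, 6, 13, 2, 25]
arr[1]=16 <= 25: swap with position 1, array becomes [16, 16, 25, 6, 13, 2, 25]
arr[2]=25 <= 25: swap with position 2, array becomes [16, 16, 25, 6, 13, 2, 25]
arr[3]=6 <= 25: swap with position 3, array becomes [16, 16, 25, 6, 13, 2, 25]
arr[4]=13 <= 25: swap with position 4, array becomes [16, 16, 25, 6, 13, 2, 25]
arr[5]=2 <= 25: swap with position 5, array becomes [16, 16, 25, 6, 13, 2, 25]

Place pivot at position 6: [16, 16, 25, 6, 13, 2, 25]
Pivot position: 6

After partitioning with pivot 25, the array becomes [16, 16, 25, 6, 13, 2, 25]. The pivot is placed at index 6. All elements to the left of the pivot are <= 25, and all elements to the right are > 25.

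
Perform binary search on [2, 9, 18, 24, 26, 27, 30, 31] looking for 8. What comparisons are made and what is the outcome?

Binary search for 8 in [2, 9, 18, 24, 26, 27, 30, 31]:

lo=0, hi=7, mid=3, arr[mid]=24 -> 24 > 8, search left half
lo=0, hi=2, mid=1, arr[mid]=9 -> 9 > 8, search left half
lo=0, hi=0, mid=0, arr[mid]=2 -> 2 < 8, search right half
lo=1 > hi=0, target 8 not found

Binary search determines that 8 is not in the array after 3 comparisons. The search space was exhausted without finding the target.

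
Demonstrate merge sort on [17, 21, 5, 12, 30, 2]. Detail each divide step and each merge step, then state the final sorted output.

Merge sort trace:

Split: [17, 21, 5, 12, 30, 2] -> [17, 21, 5] and [12, 30, 2]
  Split: [17, 21, 5] -> [17] and [21, 5]
    Split: [21, 5] -> [21] and [5]
    Merge: [21] + [5] -> [5, 21]
  Merge: [17] + [5, 21] -> [5, 17, 21]
  Split: [12, 30, 2] -> [12] and [30, 2]
    Split: [30, 2] -> [30] and [2]
    Merge: [30] + [2] -> [2, 30]
  Merge: [12] + [2, 30] -> [2, 12, 30]
Merge: [5, 17, 21] + [2, 12, 30] -> [2, 5, 12, 17, 21, 30]

Final sorted array: [2, 5, 12, 17, 21, 30]

The merge sort proceeds by recursively splitting the array and merging sorted halves.
After all merges, the sorted array is [2, 5, 12, 17, 21, 30].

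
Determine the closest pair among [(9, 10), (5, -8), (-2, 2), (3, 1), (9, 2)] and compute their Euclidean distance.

Computing all pairwise distances among 5 points:

d((9, 10), (5, -8)) = 18.4391
d((9, 10), (-2, 2)) = 13.6015
d((9, 10), (3, 1)) = 10.8167
d((9, 10), (9, 2)) = 8.0
d((5, -8), (-2, 2)) = 12.2066
d((5, -8), (3, 1)) = 9.2195
d((5, -8), (9, 2)) = 10.7703
d((-2, 2), (3, 1)) = 5.099 <-- minimum
d((-2, 2), (9, 2)) = 11.0
d((3, 1), (9, 2)) = 6.0828

Closest pair: (-2, 2) and (3, 1) with distance 5.099

The closest pair is (-2, 2) and (3, 1) with Euclidean distance 5.099. For 5 points, brute-force pairwise comparison is shown above. For large n, the divide-and-conquer algorithm (sort by x, recurse on halves, check the dividing strip) achieves O(n log n).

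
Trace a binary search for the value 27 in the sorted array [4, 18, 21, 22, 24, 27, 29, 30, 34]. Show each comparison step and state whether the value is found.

Binary search for 27 in [4, 18, 21, 22, 24, 27, 29, 30, 34]:

lo=0, hi=8, mid=4, arr[mid]=24 -> 24 < 27, search right half
lo=5, hi=8, mid=6, arr[mid]=29 -> 29 > 27, search left half
lo=5, hi=5, mid=5, arr[mid]=27 -> Found target at index 5!

Binary search finds 27 at index 5 after 3 comparisons. The search repeatedly halves the search space by comparing with the middle element.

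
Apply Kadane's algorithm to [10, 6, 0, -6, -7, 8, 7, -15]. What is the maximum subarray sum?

Using Kadane's algorithm on [10, 6, 0, -6, -7, 8, 7, -15]:

Scanning through the array:
Position 1 (value 6): max_ending_here = 16, max_so_far = 16
Position 2 (value 0): max_ending_here = 16, max_so_far = 16
Position 3 (value -6): max_ending_here = 10, max_so_far = 16
Position 4 (value -7): max_ending_here = 3, max_so_far = 16
Position 5 (value 8): max_ending_here = 11, max_so_far = 16
Position 6 (value 7): max_ending_here = 18, max_so_far = 18
Position 7 (value -15): max_ending_here = 3, max_so_far = 18

Maximum subarray: [10, 6, 0, -6, -7, 8, 7]
Maximum sum: 18

The maximum subarray is [10, 6, 0, -6, -7, 8, 7] with sum 18. This subarray runs from index 0 to index 6.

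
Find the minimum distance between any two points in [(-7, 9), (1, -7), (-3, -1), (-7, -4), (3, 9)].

Computing all pairwise distances among 5 points:

d((-7, 9), (1, -7)) = 17.8885
d((-7, 9), (-3, -1)) = 10.7703
d((-7, 9), (-7, -4)) = 13.0
d((-7, 9), (3, 9)) = 10.0
d((1, -7), (-3, -1)) = 7.2111
d((1, -7), (-7, -4)) = 8.544
d((1, -7), (3, 9)) = 16.1245
d((-3, -1), (-7, -4)) = 5.0 <-- minimum
d((-3, -1), (3, 9)) = 11.6619
d((-7, -4), (3, 9)) = 16.4012

Closest pair: (-3, -1) and (-7, -4) with distance 5.0

The closest pair is (-3, -1) and (-7, -4) with Euclidean distance 5.0. For 5 points, brute-force pairwise comparison is shown above. For large n, the divide-and-conquer algorithm (sort by x, recurse on halves, check the dividing strip) achieves O(n log n).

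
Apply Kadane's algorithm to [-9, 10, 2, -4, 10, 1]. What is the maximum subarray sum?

Using Kadane's algorithm on [-9, 10, 2, -4, 10, 1]:

Scanning through the array:
Position 1 (value 10): max_ending_here = 10, max_so_far = 10
Position 2 (value 2): max_ending_here = 12, max_so_far = 12
Position 3 (value -4): max_ending_here = 8, max_so_far = 12
Position 4 (value 10): max_ending_here = 18, max_so_far = 18
Position 5 (value 1): max_ending_here = 19, max_so_far = 19

Maximum subarray: [10, 2, -4, 10, 1]
Maximum sum: 19

The maximum subarray is [10, 2, -4, 10, 1] with sum 19. This subarray runs from index 1 to index 5.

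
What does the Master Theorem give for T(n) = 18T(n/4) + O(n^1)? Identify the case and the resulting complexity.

Master Theorem for T(n) = 18T(n/4) + O(n^1):

a = 18, b = 4, c = 1
log_b(a) = log_4(18) = 2.0850

Case 1: c = 1 < log_4(18) = 2.0850
T(n) = O(n^(log_4 18))

For T(n) = 18T(n/4) + O(n^1): log_4(18) = 2.0850. This is Case 1 of the Master Theorem (c < log_b(a), work dominated by leaves), giving O(n^(log_4 18)).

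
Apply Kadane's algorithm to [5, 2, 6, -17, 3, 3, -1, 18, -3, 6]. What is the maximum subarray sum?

Using Kadane's algorithm on [5, 2, 6, -17, 3, 3, -1, 18, -3, 6]:

Scanning through the array:
Position 1 (value 2): max_ending_here = 7, max_so_far = 7
Position 2 (value 6): max_ending_here = 13, max_so_far = 13
Position 3 (value -17): max_ending_here = -4, max_so_far = 13
Position 4 (value 3): max_ending_here = 3, max_so_far = 13
Position 5 (value 3): max_ending_here = 6, max_so_far = 13
Position 6 (value -1): max_ending_here = 5, max_so_far = 13
Position 7 (value 18): max_ending_here = 23, max_so_far = 23
Position 8 (value -3): max_ending_here = 20, max_so_far = 23
Position 9 (value 6): max_ending_here = 26, max_so_far = 26

Maximum subarray: [3, 3, -1, 18, -3, 6]
Maximum sum: 26

The maximum subarray is [3, 3, -1, 18, -3, 6] with sum 26. This subarray runs from index 4 to index 9.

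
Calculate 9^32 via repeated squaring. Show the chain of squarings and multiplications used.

Computing 9^32 by squaring (build up from 9^1; each line after the first costs one multiplication):

9^1 = 9
9^2 = (9^1)^2 = 9^2 = 81
9^4 = (9^2)^2 = 81^2 = 6561
9^8 = (9^4)^2 = 6561^2 = 43046721
9^16 = (9^8)^2 = 43046721^2 = 1853020188851841
9^32 = (9^16)^2 = 1853020188851841^2 = 3433683820292512484657849089281

Result: 3433683820292512484657849089281
Multiplications needed: 5 (5 lines after 9^1)

9^32 = 3433683820292512484657849089281. Using exponentiation by squaring, this requires 5 multiplications. The key idea: if the exponent is even, square the half-power; if odd, multiply by the base once.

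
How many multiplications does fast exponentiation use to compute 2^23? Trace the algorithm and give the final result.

Computing 2^23 by squaring (build up from 2^1; each line after the first costs one multiplication):

2^1 = 2
2^2 = (2^1)^2 = 2^2 = 4
2^4 = (2^2)^2 = 4^2 = 16
2^5 = 2 * 2^4 = 2 * 16 = 32
2^10 = (2^5)^2 = 32^2 = 1024
2^11 = 2 * 2^10 = 2 * 1024 = 2048
2^22 = (2^11)^2 = 2048^2 = 4194304
2^23 = 2 * 2^22 = 2 * 4194304 = 8388608

Result: 8388608
Multiplications needed: 7 (7 lines after 2^1)

2^23 = 8388608. Using exponentiation by squaring, this requires 7 multiplications. The key idea: if the exponent is even, square the half-power; if odd, multiply by the base once.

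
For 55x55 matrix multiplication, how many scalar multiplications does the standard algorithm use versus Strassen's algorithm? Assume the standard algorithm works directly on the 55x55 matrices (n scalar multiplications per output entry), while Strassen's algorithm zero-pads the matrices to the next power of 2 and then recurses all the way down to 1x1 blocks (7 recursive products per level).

Matrix multiplication for 55x55 matrices:

Strassen's algorithm requires power-of-2 dimensions. Pad 55x55 to 64x64 (next power of 2).

Standard algorithm: 55^3 = 166375 multiplications
Strassen's algorithm: 7^(log2(64)) = 7^6 = 117649 multiplications
Savings: 166375 - 117649 = 48726 multiplications

Standard: 166375 multiplications (55^3). Strassen: 117649 multiplications (7^6, after padding to 64x64). Strassen reduces 8 recursive multiplications to 7 at each level.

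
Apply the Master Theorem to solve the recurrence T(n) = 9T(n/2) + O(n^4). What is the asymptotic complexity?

Master Theorem for T(n) = 9T(n/2) + O(n^4):

a = 9, b = 2, c = 4
log_b(a) = log_2(9) = 3.1699

Case 3: c = 4 > log_2(9) = 3.1699
T(n) = O(n^4) = O(n^4)

For T(n) = 9T(n/2) + O(n^4): log_2(9) = 3.1699. This is Case 3 of the Master Theorem (c > log_b(a), work dominated by root), giving O(n^4).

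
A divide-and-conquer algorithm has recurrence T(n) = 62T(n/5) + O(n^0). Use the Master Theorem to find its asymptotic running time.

Master Theorem for T(n) = 62T(n/5) + O(n^0):

a = 62, b = 5, c = 0
log_b(a) = log_5(62) = 2.5643

Case 1: c = 0 < log_5(62) = 2.5643
T(n) = O(n^(log_5 62))

For T(n) = 62T(n/5) + O(n^0): log_5(62) = 2.5643. This is Case 1 of the Master Theorem (c < log_b(a), work dominated by leaves), giving O(n^(log_5 62)).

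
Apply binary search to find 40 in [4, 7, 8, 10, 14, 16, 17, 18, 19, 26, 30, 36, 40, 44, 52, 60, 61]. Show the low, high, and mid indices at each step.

Binary search for 40 in [4, 7, 8, 10, 14, 16, 17, 18, 19, 26, 30, 36, 40, 44, 52, 60, 61]:

lo=0, hi=16, mid=8, arr[mid]=19 -> 19 < 40, search right half
lo=9, hi=16, mid=12, arr[mid]=40 -> Found target at index 12!

Binary search finds 40 at index 12 after 2 comparisons. The search repeatedly halves the search space by comparing with the middle element.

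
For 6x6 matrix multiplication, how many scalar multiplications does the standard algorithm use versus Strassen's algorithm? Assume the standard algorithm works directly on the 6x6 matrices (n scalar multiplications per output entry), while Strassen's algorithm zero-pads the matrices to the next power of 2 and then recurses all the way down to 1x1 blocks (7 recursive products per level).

Matrix multiplication for 6x6 matrices:

Strassen's algorithm requires power-of-2 dimensions. Pad 6x6 to 8x8 (next power of 2).

Standard algorithm: 6^3 = 216 multiplications
Strassen's algorithm: 7^(log2(8)) = 7^3 = 343 multiplications
Difference: 216 - 343 = -127 (Strassen uses MORE here due to padding overhead — for small or just-over-power-of-2 n, padding can outweigh the per-level savings)

Standard: 216 multiplications (6^3). Strassen: 343 multiplications (7^3, after padding to 8x8). Strassen reduces 8 recursive multiplications to 7 at each level.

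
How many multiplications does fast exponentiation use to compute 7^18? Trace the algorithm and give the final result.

Computing 7^18 by squaring (build up from 7^1; each line after the first costs one multiplication):

7^1 = 7
7^2 = (7^1)^2 = 7^2 = 49
7^4 = (7^2)^2 = 49^2 = 2401
7^8 = (7^4)^2 = 2401^2 = 5764801
7^9 = 7 * 7^8 = 7 * 5764801 = 40353607
7^18 = (7^9)^2 = 40353607^2 = 1628413597910449

Result: 1628413597910449
Multiplications needed: 5 (5 lines after 7^1)

7^18 = 1628413597910449. Using exponentiation by squaring, this requires 5 multiplications. The key idea: if the exponent is even, square the half-power; if odd, multiply by the base once.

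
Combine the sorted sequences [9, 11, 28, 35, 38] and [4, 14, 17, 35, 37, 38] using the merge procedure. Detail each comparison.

Merging process:

Compare 9 vs 4: take 4 from right. Merged: [4]
Compare 9 vs 14: take 9 from left. Merged: [4, 9]
Compare 11 vs 14: take 11 from left. Merged: [4, 9, 11]
Compare 28 vs 14: take 14 from right. Merged: [4, 9, 11, 14]
Compare 28 vs 17: take 17 from right. Merged: [4, 9, 11, 14, 17]
Compare 28 vs 35: take 28 from left. Merged: [4, 9, 11, 14, 17, 28]
Compare 35 vs 35: take 35 from left. Merged: [4, 9, 11, 14, 17, 28, 35]
Compare 38 vs 35: take 35 from right. Merged: [4, 9, 11, 14, 17, 28, 35, 35]
Compare 38 vs 37: take 37 from right. Merged: [4, 9, 11, 14, 17, 28, 35, 35, 37]
Compare 38 vs 38: take 38 from left. Merged: [4, 9, 11, 14, 17, 28, 35, 35, 37, 38]
Append remaining from right: [38]. Merged: [4, 9, 11, 14, 17, 28, 35, 35, 37, 38, 38]

Final merged array: [4, 9, 11, 14, 17, 28, 35, 35, 37, 38, 38]
Total comparisons: 10

The merged array is [4, 9, 11, 14, 17, 28, 35, 35, 37, 38, 38], requiring 10 comparisons. The merge step runs in O(n) time where n is the total number of elements.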